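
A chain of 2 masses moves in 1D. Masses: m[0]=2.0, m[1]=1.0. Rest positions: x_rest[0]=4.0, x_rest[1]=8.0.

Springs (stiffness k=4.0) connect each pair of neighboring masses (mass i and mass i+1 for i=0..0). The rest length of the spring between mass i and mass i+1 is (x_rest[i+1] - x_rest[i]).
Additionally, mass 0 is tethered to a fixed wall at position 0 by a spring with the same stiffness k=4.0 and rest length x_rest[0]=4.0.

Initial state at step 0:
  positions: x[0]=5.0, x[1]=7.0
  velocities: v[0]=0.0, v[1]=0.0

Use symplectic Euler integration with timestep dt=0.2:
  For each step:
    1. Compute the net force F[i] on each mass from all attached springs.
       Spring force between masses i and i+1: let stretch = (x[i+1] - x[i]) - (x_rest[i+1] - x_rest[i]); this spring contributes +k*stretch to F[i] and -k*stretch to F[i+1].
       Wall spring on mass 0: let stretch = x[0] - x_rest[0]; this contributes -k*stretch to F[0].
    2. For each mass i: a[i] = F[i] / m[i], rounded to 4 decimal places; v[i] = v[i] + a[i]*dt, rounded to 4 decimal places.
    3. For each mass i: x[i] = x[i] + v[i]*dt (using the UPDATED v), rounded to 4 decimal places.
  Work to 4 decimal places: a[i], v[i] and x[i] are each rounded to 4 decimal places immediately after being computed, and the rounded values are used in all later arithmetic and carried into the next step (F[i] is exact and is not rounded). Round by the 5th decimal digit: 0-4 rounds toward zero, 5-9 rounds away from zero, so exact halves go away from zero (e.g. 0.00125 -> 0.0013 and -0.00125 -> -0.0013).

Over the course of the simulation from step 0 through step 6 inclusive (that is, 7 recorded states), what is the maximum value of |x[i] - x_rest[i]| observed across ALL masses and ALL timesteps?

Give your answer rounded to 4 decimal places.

Step 0: x=[5.0000 7.0000] v=[0.0000 0.0000]
Step 1: x=[4.7600 7.3200] v=[-1.2000 1.6000]
Step 2: x=[4.3440 7.8704] v=[-2.0800 2.7520]
Step 3: x=[3.8626 8.4966] v=[-2.4070 3.1309]
Step 4: x=[3.4429 9.0213] v=[-2.0984 2.6237]
Step 5: x=[3.1941 9.2935] v=[-1.2442 1.3610]
Step 6: x=[3.1777 9.2298] v=[-0.0821 -0.3185]
Max displacement = 1.2935

Answer: 1.2935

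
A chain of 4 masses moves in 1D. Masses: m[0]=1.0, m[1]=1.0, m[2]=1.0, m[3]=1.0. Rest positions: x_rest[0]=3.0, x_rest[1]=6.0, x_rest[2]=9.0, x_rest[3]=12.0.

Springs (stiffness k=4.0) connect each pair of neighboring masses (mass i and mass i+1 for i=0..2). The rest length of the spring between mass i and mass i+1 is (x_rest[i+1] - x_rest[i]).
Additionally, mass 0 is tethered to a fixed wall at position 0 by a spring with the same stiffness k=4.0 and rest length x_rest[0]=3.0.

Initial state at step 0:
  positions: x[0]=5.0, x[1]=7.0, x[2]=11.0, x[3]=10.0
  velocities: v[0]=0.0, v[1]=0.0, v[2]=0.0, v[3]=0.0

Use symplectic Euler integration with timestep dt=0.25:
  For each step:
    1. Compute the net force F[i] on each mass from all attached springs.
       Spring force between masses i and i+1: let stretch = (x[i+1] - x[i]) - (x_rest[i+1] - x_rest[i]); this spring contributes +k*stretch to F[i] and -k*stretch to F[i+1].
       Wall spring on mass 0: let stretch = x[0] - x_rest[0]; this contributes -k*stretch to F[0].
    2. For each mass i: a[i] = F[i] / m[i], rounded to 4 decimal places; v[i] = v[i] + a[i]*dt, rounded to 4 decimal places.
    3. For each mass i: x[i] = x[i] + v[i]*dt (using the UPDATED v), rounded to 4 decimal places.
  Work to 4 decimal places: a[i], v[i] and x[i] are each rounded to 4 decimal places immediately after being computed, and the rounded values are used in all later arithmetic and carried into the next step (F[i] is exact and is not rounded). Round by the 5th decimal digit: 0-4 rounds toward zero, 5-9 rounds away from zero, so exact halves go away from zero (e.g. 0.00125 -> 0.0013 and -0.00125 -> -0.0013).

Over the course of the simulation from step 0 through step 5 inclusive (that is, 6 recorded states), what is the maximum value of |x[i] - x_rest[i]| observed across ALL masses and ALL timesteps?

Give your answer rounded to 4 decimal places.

Answer: 2.3505

Derivation:
Step 0: x=[5.0000 7.0000 11.0000 10.0000] v=[0.0000 0.0000 0.0000 0.0000]
Step 1: x=[4.2500 7.5000 9.7500 11.0000] v=[-3.0000 2.0000 -5.0000 4.0000]
Step 2: x=[3.2500 7.7500 8.2500 12.4375] v=[-4.0000 1.0000 -6.0000 5.7500]
Step 3: x=[2.5625 7.0000 7.6719 13.5781] v=[-2.7500 -3.0000 -2.3125 4.5625]
Step 4: x=[2.3438 5.3086 8.4024 13.9922] v=[-0.8750 -6.7656 2.9218 1.6563]
Step 5: x=[2.2803 3.6495 9.7569 13.7588] v=[-0.2540 -6.6366 5.4178 -0.9335]
Max displacement = 2.3505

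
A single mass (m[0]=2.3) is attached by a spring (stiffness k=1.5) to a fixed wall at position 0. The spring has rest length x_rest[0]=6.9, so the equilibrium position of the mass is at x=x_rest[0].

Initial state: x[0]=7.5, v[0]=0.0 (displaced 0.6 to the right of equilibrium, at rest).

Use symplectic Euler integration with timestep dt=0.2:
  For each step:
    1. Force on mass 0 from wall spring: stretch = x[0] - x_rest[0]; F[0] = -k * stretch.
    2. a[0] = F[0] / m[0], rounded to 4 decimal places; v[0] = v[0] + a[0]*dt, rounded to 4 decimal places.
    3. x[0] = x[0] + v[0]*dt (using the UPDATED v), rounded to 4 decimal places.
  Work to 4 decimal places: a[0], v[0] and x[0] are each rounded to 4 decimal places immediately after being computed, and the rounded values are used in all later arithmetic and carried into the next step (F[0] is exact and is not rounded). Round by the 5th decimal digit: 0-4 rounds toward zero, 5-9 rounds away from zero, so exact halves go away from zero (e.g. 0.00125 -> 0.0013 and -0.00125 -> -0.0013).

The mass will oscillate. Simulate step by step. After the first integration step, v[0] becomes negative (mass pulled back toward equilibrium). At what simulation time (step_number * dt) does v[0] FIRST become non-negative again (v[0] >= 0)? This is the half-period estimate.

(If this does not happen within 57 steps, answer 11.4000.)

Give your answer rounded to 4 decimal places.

Step 0: x=[7.5000] v=[0.0000]
Step 1: x=[7.4843] v=[-0.0783]
Step 2: x=[7.4534] v=[-0.1545]
Step 3: x=[7.4081] v=[-0.2267]
Step 4: x=[7.3495] v=[-0.2930]
Step 5: x=[7.2792] v=[-0.3516]
Step 6: x=[7.1990] v=[-0.4011]
Step 7: x=[7.1110] v=[-0.4401]
Step 8: x=[7.0175] v=[-0.4676]
Step 9: x=[6.9209] v=[-0.4829]
Step 10: x=[6.8238] v=[-0.4856]
Step 11: x=[6.7287] v=[-0.4757]
Step 12: x=[6.6380] v=[-0.4534]
Step 13: x=[6.5542] v=[-0.4192]
Step 14: x=[6.4794] v=[-0.3741]
Step 15: x=[6.4156] v=[-0.3192]
Step 16: x=[6.3644] v=[-0.2560]
Step 17: x=[6.3272] v=[-0.1861]
Step 18: x=[6.3049] v=[-0.1114]
Step 19: x=[6.2981] v=[-0.0338]
Step 20: x=[6.3070] v=[0.0447]
First v>=0 after going negative at step 20, time=4.0000

Answer: 4.0000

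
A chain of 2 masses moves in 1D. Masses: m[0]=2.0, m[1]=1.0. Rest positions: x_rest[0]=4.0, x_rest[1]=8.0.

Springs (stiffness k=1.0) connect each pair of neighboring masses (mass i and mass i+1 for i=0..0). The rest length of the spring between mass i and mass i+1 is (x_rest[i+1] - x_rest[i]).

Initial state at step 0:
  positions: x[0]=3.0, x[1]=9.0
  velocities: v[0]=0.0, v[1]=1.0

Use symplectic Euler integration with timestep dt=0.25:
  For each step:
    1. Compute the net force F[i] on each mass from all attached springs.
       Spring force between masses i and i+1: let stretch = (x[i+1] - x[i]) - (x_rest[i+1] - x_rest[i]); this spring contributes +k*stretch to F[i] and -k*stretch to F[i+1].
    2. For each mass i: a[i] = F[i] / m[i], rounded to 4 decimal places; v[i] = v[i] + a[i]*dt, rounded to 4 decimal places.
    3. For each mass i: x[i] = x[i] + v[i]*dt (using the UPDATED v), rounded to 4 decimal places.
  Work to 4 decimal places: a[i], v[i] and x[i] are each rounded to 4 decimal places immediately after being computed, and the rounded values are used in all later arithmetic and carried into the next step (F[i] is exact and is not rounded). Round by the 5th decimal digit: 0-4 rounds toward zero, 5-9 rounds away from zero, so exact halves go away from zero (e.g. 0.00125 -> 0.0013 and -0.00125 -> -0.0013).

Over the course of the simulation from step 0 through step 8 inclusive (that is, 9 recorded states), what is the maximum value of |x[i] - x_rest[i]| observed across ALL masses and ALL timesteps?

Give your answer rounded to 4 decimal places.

Step 0: x=[3.0000 9.0000] v=[0.0000 1.0000]
Step 1: x=[3.0625 9.1250] v=[0.2500 0.5000]
Step 2: x=[3.1895 9.1211] v=[0.5078 -0.0156]
Step 3: x=[3.3768 8.9965] v=[0.7493 -0.4985]
Step 4: x=[3.6148 8.7707] v=[0.9518 -0.9034]
Step 5: x=[3.8889 8.4726] v=[1.0963 -1.1924]
Step 6: x=[4.1812 8.1380] v=[1.1693 -1.3383]
Step 7: x=[4.4722 7.8061] v=[1.1639 -1.3275]
Step 8: x=[4.7424 7.5159] v=[1.0806 -1.1610]
Max displacement = 1.1250

Answer: 1.1250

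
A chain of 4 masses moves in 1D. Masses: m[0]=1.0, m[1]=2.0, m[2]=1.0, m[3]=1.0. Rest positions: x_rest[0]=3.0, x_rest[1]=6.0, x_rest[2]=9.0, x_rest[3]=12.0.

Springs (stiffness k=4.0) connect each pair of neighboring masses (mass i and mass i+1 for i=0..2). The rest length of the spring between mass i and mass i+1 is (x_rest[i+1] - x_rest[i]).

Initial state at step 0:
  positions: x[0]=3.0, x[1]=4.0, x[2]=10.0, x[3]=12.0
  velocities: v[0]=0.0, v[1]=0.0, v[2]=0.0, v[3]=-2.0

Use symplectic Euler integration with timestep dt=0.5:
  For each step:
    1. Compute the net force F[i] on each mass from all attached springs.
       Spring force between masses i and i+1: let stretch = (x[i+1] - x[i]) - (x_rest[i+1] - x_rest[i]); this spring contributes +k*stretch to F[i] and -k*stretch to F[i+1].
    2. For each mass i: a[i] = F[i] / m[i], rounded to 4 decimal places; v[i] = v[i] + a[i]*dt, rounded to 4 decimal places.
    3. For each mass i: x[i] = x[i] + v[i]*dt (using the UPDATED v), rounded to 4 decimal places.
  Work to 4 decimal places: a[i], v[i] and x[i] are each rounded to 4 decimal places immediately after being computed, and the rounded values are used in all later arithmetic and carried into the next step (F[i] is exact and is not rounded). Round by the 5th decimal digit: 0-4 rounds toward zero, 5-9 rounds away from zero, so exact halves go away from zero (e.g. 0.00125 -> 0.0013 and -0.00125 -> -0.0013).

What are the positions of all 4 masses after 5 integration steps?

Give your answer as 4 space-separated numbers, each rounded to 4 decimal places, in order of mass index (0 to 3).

Step 0: x=[3.0000 4.0000 10.0000 12.0000] v=[0.0000 0.0000 0.0000 -2.0000]
Step 1: x=[1.0000 6.5000 6.0000 12.0000] v=[-4.0000 5.0000 -8.0000 0.0000]
Step 2: x=[1.5000 6.0000 8.5000 9.0000] v=[1.0000 -1.0000 5.0000 -6.0000]
Step 3: x=[3.5000 4.5000 9.0000 8.5000] v=[4.0000 -3.0000 1.0000 -1.0000]
Step 4: x=[3.5000 4.7500 4.5000 11.5000] v=[0.0000 0.5000 -9.0000 6.0000]
Step 5: x=[1.7500 4.2500 7.2500 10.5000] v=[-3.5000 -1.0000 5.5000 -2.0000]

Answer: 1.7500 4.2500 7.2500 10.5000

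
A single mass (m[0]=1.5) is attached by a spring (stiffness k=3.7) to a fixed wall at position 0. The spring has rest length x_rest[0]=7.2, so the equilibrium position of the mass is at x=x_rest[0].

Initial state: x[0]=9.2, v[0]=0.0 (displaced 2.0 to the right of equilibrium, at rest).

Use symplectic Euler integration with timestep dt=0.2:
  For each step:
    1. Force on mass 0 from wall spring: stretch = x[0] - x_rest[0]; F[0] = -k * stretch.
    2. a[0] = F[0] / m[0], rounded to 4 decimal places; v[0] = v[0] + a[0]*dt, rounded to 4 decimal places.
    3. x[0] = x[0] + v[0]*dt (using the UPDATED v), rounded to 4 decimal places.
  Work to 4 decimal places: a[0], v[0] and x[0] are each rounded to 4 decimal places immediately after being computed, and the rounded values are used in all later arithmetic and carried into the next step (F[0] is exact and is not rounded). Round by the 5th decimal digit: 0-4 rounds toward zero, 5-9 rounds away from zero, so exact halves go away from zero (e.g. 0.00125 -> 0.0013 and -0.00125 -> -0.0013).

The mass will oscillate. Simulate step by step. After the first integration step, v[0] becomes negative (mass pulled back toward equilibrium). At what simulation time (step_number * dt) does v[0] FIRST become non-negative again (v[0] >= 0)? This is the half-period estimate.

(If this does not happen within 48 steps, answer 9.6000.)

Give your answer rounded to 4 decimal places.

Answer: 2.0000

Derivation:
Step 0: x=[9.2000] v=[0.0000]
Step 1: x=[9.0027] v=[-0.9867]
Step 2: x=[8.6275] v=[-1.8760]
Step 3: x=[8.1115] v=[-2.5802]
Step 4: x=[7.5055] v=[-3.0299]
Step 5: x=[6.8694] v=[-3.1806]
Step 6: x=[6.2659] v=[-3.0175]
Step 7: x=[5.7546] v=[-2.5567]
Step 8: x=[5.3859] v=[-1.8436]
Step 9: x=[5.1962] v=[-0.9486]
Step 10: x=[5.2042] v=[0.0399]
First v>=0 after going negative at step 10, time=2.0000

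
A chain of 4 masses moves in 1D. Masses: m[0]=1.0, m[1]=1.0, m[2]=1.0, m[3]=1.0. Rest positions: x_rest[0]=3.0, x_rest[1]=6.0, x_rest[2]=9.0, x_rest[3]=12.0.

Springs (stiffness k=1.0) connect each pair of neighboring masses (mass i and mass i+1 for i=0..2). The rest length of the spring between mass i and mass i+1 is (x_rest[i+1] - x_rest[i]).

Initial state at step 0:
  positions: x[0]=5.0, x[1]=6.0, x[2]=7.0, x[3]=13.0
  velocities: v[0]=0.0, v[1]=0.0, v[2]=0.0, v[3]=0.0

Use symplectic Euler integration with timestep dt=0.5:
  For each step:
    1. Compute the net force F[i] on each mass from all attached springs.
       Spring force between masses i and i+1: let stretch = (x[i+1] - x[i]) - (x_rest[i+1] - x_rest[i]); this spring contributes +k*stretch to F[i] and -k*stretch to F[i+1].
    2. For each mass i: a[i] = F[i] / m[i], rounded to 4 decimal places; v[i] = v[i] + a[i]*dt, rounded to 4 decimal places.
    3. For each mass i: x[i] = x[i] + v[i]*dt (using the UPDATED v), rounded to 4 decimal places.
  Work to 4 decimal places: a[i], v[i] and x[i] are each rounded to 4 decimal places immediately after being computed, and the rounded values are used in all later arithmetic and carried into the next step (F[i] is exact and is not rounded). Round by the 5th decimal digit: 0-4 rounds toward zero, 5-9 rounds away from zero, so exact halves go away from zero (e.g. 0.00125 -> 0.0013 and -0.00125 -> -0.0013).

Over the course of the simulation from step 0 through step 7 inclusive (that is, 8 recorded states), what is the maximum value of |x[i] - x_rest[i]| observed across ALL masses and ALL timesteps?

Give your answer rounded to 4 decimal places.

Step 0: x=[5.0000 6.0000 7.0000 13.0000] v=[0.0000 0.0000 0.0000 0.0000]
Step 1: x=[4.5000 6.0000 8.2500 12.2500] v=[-1.0000 0.0000 2.5000 -1.5000]
Step 2: x=[3.6250 6.1875 9.9375 11.2500] v=[-1.7500 0.3750 3.3750 -2.0000]
Step 3: x=[2.6406 6.6719 11.0157 10.6719] v=[-1.9688 0.9688 2.1563 -1.1563]
Step 4: x=[1.9140 7.2345 10.9220 10.9297] v=[-1.4532 1.1251 -0.1875 0.5156]
Step 5: x=[1.7675 7.3888 9.9083 11.9356] v=[-0.2930 0.3086 -2.0274 2.0118]
Step 6: x=[2.2764 6.7677 8.7716 13.1847] v=[1.0177 -1.2423 -2.2735 2.4982]
Step 7: x=[3.1581 5.5247 8.2372 14.0806] v=[1.7634 -2.4860 -1.0689 1.7917]
Max displacement = 2.0806

Answer: 2.0806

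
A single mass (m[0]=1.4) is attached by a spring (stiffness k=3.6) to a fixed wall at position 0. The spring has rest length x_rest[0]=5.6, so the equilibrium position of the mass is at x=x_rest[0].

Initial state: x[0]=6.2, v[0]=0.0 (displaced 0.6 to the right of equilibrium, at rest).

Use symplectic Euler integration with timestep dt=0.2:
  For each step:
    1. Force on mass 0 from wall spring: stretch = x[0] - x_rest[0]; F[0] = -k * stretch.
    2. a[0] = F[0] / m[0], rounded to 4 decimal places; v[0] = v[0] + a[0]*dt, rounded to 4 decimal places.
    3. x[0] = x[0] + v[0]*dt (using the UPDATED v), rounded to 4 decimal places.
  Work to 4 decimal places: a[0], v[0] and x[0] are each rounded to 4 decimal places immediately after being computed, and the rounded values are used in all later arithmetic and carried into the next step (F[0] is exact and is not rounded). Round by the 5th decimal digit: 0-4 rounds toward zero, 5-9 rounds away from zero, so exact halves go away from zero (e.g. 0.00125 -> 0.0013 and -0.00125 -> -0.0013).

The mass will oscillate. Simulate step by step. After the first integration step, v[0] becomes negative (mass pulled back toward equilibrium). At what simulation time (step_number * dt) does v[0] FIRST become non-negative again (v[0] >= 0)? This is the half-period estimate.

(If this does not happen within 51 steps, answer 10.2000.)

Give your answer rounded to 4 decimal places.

Step 0: x=[6.2000] v=[0.0000]
Step 1: x=[6.1383] v=[-0.3086]
Step 2: x=[6.0212] v=[-0.5854]
Step 3: x=[5.8608] v=[-0.8020]
Step 4: x=[5.6736] v=[-0.9361]
Step 5: x=[5.4788] v=[-0.9740]
Step 6: x=[5.2965] v=[-0.9117]
Step 7: x=[5.1454] v=[-0.7556]
Step 8: x=[5.0410] v=[-0.5218]
Step 9: x=[4.9941] v=[-0.2343]
Step 10: x=[5.0096] v=[0.0773]
First v>=0 after going negative at step 10, time=2.0000

Answer: 2.0000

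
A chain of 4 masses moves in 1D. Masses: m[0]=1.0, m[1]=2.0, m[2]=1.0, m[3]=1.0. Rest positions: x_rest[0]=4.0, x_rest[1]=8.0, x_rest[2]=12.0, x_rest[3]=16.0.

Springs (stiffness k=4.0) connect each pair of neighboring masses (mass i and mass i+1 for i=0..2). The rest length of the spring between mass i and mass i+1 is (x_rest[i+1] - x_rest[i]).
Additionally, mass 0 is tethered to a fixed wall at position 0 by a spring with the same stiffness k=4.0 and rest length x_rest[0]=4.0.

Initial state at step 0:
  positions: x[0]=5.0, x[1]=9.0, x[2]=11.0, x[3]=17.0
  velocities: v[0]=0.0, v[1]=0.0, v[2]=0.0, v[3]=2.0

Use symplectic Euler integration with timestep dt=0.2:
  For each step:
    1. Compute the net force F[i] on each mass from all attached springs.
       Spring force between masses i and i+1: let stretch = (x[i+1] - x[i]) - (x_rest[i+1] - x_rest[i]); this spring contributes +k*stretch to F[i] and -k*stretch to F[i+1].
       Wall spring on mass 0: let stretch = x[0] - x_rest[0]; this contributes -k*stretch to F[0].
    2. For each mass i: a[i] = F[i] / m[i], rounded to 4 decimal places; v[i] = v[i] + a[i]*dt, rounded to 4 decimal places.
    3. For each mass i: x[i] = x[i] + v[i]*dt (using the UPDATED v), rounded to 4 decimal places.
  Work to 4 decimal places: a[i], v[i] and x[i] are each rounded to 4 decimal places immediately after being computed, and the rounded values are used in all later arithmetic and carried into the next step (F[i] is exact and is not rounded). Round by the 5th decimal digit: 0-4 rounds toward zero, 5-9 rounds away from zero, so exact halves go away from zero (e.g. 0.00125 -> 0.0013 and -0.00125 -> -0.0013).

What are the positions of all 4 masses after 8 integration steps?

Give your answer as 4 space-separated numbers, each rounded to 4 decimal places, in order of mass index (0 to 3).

Answer: 3.9294 8.6704 12.2067 18.4640

Derivation:
Step 0: x=[5.0000 9.0000 11.0000 17.0000] v=[0.0000 0.0000 0.0000 2.0000]
Step 1: x=[4.8400 8.8400 11.6400 17.0800] v=[-0.8000 -0.8000 3.2000 0.4000]
Step 2: x=[4.5456 8.5840 12.7024 16.9296] v=[-1.4720 -1.2800 5.3120 -0.7520]
Step 3: x=[4.1700 8.3344 13.7822 16.7428] v=[-1.8778 -1.2480 5.3990 -0.9338]
Step 4: x=[3.7935 8.1875 14.4640 16.7223] v=[-1.8823 -0.7346 3.4092 -0.1023]
Step 5: x=[3.5131 8.1912 14.5029 16.9805] v=[-1.4019 0.0184 0.1946 1.2911]
Step 6: x=[3.4191 8.3256 13.9284 17.4823] v=[-0.4699 0.6718 -2.8727 2.5090]
Step 7: x=[3.5631 8.5157 13.0260 18.0555] v=[0.7200 0.9503 -4.5118 2.8659]
Step 8: x=[3.9294 8.6704 12.2067 18.4640] v=[1.8316 0.7734 -4.0964 2.0423]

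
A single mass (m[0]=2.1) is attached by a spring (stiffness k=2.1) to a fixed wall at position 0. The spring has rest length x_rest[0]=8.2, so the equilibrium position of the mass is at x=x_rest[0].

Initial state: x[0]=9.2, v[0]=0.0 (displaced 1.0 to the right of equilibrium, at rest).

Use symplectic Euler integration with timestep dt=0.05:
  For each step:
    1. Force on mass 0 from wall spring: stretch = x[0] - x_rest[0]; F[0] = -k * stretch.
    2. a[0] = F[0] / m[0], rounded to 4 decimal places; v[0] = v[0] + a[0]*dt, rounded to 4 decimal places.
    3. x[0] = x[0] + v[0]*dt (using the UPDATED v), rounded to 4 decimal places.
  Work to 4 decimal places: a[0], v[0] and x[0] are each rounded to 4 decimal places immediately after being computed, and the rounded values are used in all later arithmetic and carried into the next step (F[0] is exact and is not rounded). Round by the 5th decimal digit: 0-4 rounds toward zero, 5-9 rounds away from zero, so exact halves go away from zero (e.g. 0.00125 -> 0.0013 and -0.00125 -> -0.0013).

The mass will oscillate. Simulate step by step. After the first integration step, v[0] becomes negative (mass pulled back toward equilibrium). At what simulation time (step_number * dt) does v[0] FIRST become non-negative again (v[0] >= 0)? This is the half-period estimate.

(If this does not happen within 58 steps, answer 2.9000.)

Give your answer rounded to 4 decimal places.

Answer: 2.9000

Derivation:
Step 0: x=[9.2000] v=[0.0000]
Step 1: x=[9.1975] v=[-0.0500]
Step 2: x=[9.1925] v=[-0.0999]
Step 3: x=[9.1850] v=[-0.1495]
Step 4: x=[9.1751] v=[-0.1988]
Step 5: x=[9.1627] v=[-0.2476]
Step 6: x=[9.1479] v=[-0.2957]
Step 7: x=[9.1307] v=[-0.3431]
Step 8: x=[9.1112] v=[-0.3896]
Step 9: x=[9.0894] v=[-0.4352]
Step 10: x=[9.0654] v=[-0.4797]
Step 11: x=[9.0393] v=[-0.5230]
Step 12: x=[9.0111] v=[-0.5650]
Step 13: x=[8.9808] v=[-0.6056]
Step 14: x=[8.9486] v=[-0.6446]
Step 15: x=[8.9145] v=[-0.6820]
Step 16: x=[8.8786] v=[-0.7177]
Step 17: x=[8.8410] v=[-0.7516]
Step 18: x=[8.8018] v=[-0.7837]
Step 19: x=[8.7611] v=[-0.8138]
Step 20: x=[8.7190] v=[-0.8419]
Step 21: x=[8.6756] v=[-0.8679]
Step 22: x=[8.6310] v=[-0.8917]
Step 23: x=[8.5853] v=[-0.9133]
Step 24: x=[8.5387] v=[-0.9326]
Step 25: x=[8.4912] v=[-0.9495]
Step 26: x=[8.4430] v=[-0.9641]
Step 27: x=[8.3942] v=[-0.9763]
Step 28: x=[8.3449] v=[-0.9860]
Step 29: x=[8.2952] v=[-0.9932]
Step 30: x=[8.2453] v=[-0.9980]
Step 31: x=[8.1953] v=[-1.0003]
Step 32: x=[8.1453] v=[-1.0001]
Step 33: x=[8.0954] v=[-0.9974]
Step 34: x=[8.0458] v=[-0.9922]
Step 35: x=[7.9966] v=[-0.9845]
Step 36: x=[7.9479] v=[-0.9743]
Step 37: x=[7.8998] v=[-0.9617]
Step 38: x=[7.8525] v=[-0.9467]
Step 39: x=[7.8060] v=[-0.9293]
Step 40: x=[7.7605] v=[-0.9096]
Step 41: x=[7.7161] v=[-0.8876]
Step 42: x=[7.6729] v=[-0.8634]
Step 43: x=[7.6311] v=[-0.8370]
Step 44: x=[7.5907] v=[-0.8086]
Step 45: x=[7.5518] v=[-0.7781]
Step 46: x=[7.5145] v=[-0.7457]
Step 47: x=[7.4789] v=[-0.7114]
Step 48: x=[7.4451] v=[-0.6753]
Step 49: x=[7.4132] v=[-0.6376]
Step 50: x=[7.3833] v=[-0.5983]
Step 51: x=[7.3554] v=[-0.5575]
Step 52: x=[7.3296] v=[-0.5153]
Step 53: x=[7.3060] v=[-0.4718]
Step 54: x=[7.2846] v=[-0.4271]
Step 55: x=[7.2655] v=[-0.3813]
Step 56: x=[7.2488] v=[-0.3346]
Step 57: x=[7.2345] v=[-0.2870]
Step 58: x=[7.2226] v=[-0.2387]
v[0] did not become non-negative within 58 steps; using fallback time=2.9000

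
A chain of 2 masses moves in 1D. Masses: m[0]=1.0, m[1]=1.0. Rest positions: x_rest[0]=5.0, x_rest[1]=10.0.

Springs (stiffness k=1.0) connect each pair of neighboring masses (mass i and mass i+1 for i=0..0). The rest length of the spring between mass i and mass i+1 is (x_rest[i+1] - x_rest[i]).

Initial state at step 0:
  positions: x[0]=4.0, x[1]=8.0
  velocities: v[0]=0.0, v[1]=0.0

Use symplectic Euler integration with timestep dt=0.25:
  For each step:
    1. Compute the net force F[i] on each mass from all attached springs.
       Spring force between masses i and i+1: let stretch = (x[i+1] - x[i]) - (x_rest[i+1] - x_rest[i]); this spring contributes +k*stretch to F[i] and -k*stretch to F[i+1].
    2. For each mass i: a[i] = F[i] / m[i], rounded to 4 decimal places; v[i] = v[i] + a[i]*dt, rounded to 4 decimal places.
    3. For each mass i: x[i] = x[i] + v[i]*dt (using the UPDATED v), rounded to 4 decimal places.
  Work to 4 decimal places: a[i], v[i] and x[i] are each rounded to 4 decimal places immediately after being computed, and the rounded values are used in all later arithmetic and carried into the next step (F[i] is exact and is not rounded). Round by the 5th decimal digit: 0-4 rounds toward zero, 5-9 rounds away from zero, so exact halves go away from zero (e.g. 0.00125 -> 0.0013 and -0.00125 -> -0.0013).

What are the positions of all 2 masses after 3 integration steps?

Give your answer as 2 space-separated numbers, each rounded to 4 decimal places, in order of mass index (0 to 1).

Answer: 3.6631 8.3370

Derivation:
Step 0: x=[4.0000 8.0000] v=[0.0000 0.0000]
Step 1: x=[3.9375 8.0625] v=[-0.2500 0.2500]
Step 2: x=[3.8203 8.1797] v=[-0.4688 0.4688]
Step 3: x=[3.6631 8.3370] v=[-0.6290 0.6290]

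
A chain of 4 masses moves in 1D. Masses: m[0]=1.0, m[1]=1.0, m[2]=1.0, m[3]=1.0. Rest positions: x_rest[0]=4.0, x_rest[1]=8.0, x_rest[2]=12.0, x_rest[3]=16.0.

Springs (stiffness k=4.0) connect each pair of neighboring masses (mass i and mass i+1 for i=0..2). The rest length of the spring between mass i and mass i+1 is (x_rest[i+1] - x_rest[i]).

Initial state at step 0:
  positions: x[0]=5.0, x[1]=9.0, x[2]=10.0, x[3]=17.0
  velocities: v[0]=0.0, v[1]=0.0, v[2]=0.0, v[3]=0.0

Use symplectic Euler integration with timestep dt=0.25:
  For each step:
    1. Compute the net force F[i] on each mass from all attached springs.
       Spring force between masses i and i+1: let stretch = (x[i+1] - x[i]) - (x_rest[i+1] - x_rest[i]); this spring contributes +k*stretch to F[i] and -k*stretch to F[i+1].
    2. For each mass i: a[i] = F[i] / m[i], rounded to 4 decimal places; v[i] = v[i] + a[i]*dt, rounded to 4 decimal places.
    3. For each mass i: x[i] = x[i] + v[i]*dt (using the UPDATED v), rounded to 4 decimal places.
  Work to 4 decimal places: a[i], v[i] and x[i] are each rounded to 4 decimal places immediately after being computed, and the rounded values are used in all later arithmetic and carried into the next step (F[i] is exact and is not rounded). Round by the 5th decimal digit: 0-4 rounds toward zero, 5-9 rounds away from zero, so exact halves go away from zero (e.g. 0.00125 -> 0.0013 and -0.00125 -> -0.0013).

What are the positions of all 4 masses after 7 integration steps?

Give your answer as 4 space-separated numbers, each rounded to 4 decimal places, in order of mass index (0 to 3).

Step 0: x=[5.0000 9.0000 10.0000 17.0000] v=[0.0000 0.0000 0.0000 0.0000]
Step 1: x=[5.0000 8.2500 11.5000 16.2500] v=[0.0000 -3.0000 6.0000 -3.0000]
Step 2: x=[4.8125 7.5000 13.3750 15.3125] v=[-0.7500 -3.0000 7.5000 -3.7500]
Step 3: x=[4.2969 7.5469 14.2656 14.8906] v=[-2.0625 0.1875 3.5625 -1.6875]
Step 4: x=[3.5938 8.4610 13.6328 15.3125] v=[-2.8125 3.6562 -2.5312 1.6875]
Step 5: x=[3.1075 9.4512 12.1270 16.3145] v=[-1.9453 3.9608 -6.0233 4.0078]
Step 6: x=[3.2071 9.5244 10.9991 17.2696] v=[0.3984 0.2929 -4.5116 3.8203]
Step 7: x=[3.8860 8.3870 11.0702 17.6571] v=[2.7157 -4.5497 0.2842 1.5498]

Answer: 3.8860 8.3870 11.0702 17.6571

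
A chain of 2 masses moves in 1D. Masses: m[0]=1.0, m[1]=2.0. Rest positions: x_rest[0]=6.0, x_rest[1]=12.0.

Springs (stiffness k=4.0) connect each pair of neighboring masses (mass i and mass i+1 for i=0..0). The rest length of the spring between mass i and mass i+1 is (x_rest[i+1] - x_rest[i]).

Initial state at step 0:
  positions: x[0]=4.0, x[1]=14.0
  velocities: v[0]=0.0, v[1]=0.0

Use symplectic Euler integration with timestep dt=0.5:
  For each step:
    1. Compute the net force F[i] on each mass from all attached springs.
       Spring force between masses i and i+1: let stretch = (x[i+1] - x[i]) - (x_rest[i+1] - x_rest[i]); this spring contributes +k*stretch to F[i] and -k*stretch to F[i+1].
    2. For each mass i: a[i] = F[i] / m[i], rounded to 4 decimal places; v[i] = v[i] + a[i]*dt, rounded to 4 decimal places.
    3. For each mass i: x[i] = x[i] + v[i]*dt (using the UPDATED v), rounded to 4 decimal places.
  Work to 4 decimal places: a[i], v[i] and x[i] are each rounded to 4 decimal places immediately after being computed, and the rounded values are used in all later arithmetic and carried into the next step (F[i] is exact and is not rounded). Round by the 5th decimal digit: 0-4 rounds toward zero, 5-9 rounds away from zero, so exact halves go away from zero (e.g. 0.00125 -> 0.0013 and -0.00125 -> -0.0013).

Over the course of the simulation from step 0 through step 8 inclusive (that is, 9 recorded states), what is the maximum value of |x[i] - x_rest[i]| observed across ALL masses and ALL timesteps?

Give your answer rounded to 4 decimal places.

Step 0: x=[4.0000 14.0000] v=[0.0000 0.0000]
Step 1: x=[8.0000 12.0000] v=[8.0000 -4.0000]
Step 2: x=[10.0000 11.0000] v=[4.0000 -2.0000]
Step 3: x=[7.0000 12.5000] v=[-6.0000 3.0000]
Step 4: x=[3.5000 14.2500] v=[-7.0000 3.5000]
Step 5: x=[4.7500 13.6250] v=[2.5000 -1.2500]
Step 6: x=[8.8750 11.5625] v=[8.2500 -4.1250]
Step 7: x=[9.6875 11.1563] v=[1.6250 -0.8125]
Step 8: x=[5.9688 13.0157] v=[-7.4374 3.7187]
Max displacement = 4.0000

Answer: 4.0000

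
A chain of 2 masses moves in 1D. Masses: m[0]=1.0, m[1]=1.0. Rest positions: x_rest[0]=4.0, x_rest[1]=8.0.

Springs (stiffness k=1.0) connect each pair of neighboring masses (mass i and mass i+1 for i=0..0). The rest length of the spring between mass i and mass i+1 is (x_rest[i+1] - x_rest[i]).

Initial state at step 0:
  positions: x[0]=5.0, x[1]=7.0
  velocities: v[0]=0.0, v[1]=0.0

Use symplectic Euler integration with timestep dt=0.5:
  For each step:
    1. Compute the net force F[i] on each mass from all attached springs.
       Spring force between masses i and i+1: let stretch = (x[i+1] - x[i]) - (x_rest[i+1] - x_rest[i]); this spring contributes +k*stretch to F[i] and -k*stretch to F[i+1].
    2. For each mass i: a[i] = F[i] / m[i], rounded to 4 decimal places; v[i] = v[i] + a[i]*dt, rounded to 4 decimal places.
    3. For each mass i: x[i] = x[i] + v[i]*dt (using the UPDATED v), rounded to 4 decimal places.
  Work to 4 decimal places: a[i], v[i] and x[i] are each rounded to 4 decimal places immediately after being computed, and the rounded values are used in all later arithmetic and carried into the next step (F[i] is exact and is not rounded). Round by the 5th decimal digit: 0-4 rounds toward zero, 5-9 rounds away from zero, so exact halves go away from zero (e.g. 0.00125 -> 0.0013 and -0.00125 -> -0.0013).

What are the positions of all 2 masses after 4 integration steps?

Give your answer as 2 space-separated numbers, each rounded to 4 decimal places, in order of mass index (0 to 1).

Answer: 2.9375 9.0625

Derivation:
Step 0: x=[5.0000 7.0000] v=[0.0000 0.0000]
Step 1: x=[4.5000 7.5000] v=[-1.0000 1.0000]
Step 2: x=[3.7500 8.2500] v=[-1.5000 1.5000]
Step 3: x=[3.1250 8.8750] v=[-1.2500 1.2500]
Step 4: x=[2.9375 9.0625] v=[-0.3750 0.3750]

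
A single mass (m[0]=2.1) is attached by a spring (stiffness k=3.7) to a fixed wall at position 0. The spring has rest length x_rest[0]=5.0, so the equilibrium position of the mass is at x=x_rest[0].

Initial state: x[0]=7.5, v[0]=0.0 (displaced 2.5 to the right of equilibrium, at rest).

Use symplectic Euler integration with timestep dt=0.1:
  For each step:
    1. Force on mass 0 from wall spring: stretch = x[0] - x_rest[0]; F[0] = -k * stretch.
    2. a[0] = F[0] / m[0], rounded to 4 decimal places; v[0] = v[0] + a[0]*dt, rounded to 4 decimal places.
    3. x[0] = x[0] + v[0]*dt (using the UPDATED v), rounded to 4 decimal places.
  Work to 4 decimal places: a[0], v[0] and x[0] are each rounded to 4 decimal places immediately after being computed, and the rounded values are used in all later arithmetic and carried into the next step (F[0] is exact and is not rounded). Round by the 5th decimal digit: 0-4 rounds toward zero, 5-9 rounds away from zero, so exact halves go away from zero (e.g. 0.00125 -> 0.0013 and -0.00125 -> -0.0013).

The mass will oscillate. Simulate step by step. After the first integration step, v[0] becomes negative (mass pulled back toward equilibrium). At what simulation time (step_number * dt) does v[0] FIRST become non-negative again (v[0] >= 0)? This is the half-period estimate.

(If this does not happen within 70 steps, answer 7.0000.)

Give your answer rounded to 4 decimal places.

Answer: 2.4000

Derivation:
Step 0: x=[7.5000] v=[0.0000]
Step 1: x=[7.4560] v=[-0.4405]
Step 2: x=[7.3687] v=[-0.8732]
Step 3: x=[7.2397] v=[-1.2905]
Step 4: x=[7.0712] v=[-1.6851]
Step 5: x=[6.8662] v=[-2.0500]
Step 6: x=[6.6283] v=[-2.3788]
Step 7: x=[6.3617] v=[-2.6657]
Step 8: x=[6.0711] v=[-2.9056]
Step 9: x=[5.7617] v=[-3.0943]
Step 10: x=[5.4389] v=[-3.2285]
Step 11: x=[5.1083] v=[-3.3058]
Step 12: x=[4.7758] v=[-3.3249]
Step 13: x=[4.4473] v=[-3.2854]
Step 14: x=[4.1285] v=[-3.1880]
Step 15: x=[3.8251] v=[-3.0345]
Step 16: x=[3.5424] v=[-2.8275]
Step 17: x=[3.2853] v=[-2.5707]
Step 18: x=[3.0584] v=[-2.2686]
Step 19: x=[2.8658] v=[-1.9265]
Step 20: x=[2.7108] v=[-1.5505]
Step 21: x=[2.5961] v=[-1.1472]
Step 22: x=[2.5237] v=[-0.7237]
Step 23: x=[2.4950] v=[-0.2874]
Step 24: x=[2.5104] v=[0.1540]
First v>=0 after going negative at step 24, time=2.4000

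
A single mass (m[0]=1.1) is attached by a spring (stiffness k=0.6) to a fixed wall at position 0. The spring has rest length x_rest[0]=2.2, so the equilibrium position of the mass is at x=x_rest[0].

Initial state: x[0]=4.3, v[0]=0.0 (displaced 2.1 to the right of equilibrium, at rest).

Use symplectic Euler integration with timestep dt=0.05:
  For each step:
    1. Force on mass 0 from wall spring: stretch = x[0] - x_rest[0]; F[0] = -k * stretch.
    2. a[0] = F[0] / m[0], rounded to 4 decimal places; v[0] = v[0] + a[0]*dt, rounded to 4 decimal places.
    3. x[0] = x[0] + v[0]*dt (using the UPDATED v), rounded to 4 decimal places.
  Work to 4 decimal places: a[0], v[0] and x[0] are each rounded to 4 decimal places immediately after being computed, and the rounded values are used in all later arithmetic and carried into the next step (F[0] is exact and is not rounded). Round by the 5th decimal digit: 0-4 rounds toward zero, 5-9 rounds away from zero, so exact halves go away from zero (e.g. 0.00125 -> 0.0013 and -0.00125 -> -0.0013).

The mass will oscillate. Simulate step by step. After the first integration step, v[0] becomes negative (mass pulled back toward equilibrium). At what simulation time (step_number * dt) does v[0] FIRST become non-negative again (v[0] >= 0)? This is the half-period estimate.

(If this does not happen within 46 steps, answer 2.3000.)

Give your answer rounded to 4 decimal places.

Step 0: x=[4.3000] v=[0.0000]
Step 1: x=[4.2971] v=[-0.0573]
Step 2: x=[4.2914] v=[-0.1145]
Step 3: x=[4.2828] v=[-0.1715]
Step 4: x=[4.2714] v=[-0.2283]
Step 5: x=[4.2572] v=[-0.2848]
Step 6: x=[4.2402] v=[-0.3409]
Step 7: x=[4.2204] v=[-0.3965]
Step 8: x=[4.1978] v=[-0.4516]
Step 9: x=[4.1725] v=[-0.5061]
Step 10: x=[4.1445] v=[-0.5599]
Step 11: x=[4.1139] v=[-0.6129]
Step 12: x=[4.0806] v=[-0.6651]
Step 13: x=[4.0448] v=[-0.7164]
Step 14: x=[4.0065] v=[-0.7667]
Step 15: x=[3.9657] v=[-0.8160]
Step 16: x=[3.9225] v=[-0.8642]
Step 17: x=[3.8769] v=[-0.9112]
Step 18: x=[3.8291] v=[-0.9569]
Step 19: x=[3.7790] v=[-1.0013]
Step 20: x=[3.7268] v=[-1.0444]
Step 21: x=[3.6725] v=[-1.0860]
Step 22: x=[3.6162] v=[-1.1262]
Step 23: x=[3.5580] v=[-1.1648]
Step 24: x=[3.4979] v=[-1.2018]
Step 25: x=[3.4360] v=[-1.2372]
Step 26: x=[3.3725] v=[-1.2709]
Step 27: x=[3.3074] v=[-1.3029]
Step 28: x=[3.2407] v=[-1.3331]
Step 29: x=[3.1726] v=[-1.3615]
Step 30: x=[3.1032] v=[-1.3880]
Step 31: x=[3.0326] v=[-1.4126]
Step 32: x=[2.9608] v=[-1.4353]
Step 33: x=[2.8880] v=[-1.4561]
Step 34: x=[2.8143] v=[-1.4749]
Step 35: x=[2.7397] v=[-1.4917]
Step 36: x=[2.6644] v=[-1.5064]
Step 37: x=[2.5884] v=[-1.5191]
Step 38: x=[2.5119] v=[-1.5297]
Step 39: x=[2.4350] v=[-1.5382]
Step 40: x=[2.3578] v=[-1.5446]
Step 41: x=[2.2804] v=[-1.5489]
Step 42: x=[2.2028] v=[-1.5511]
Step 43: x=[2.1252] v=[-1.5512]
Step 44: x=[2.0477] v=[-1.5492]
Step 45: x=[1.9705] v=[-1.5450]
Step 46: x=[1.8936] v=[-1.5387]
v[0] did not become non-negative within 46 steps; using fallback time=2.3000

Answer: 2.3000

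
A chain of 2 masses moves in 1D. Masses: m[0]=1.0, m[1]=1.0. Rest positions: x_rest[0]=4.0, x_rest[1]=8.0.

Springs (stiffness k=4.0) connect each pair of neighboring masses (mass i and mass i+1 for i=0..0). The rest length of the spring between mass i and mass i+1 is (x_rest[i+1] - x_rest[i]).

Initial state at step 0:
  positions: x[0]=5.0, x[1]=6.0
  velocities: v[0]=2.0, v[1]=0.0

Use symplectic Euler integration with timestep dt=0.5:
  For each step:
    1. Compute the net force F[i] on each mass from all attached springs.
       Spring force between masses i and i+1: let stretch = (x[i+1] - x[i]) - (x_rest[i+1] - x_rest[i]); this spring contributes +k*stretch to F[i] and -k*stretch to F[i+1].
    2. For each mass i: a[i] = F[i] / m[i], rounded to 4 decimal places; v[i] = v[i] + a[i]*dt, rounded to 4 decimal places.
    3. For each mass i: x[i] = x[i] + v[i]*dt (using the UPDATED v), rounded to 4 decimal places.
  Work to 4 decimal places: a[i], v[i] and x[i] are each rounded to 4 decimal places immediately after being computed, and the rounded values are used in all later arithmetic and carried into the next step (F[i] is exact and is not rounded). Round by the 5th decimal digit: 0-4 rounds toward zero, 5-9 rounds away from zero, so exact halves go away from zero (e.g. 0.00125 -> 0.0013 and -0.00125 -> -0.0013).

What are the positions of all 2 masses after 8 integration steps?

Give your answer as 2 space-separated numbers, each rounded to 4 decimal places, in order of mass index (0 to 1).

Answer: 9.0000 10.0000

Derivation:
Step 0: x=[5.0000 6.0000] v=[2.0000 0.0000]
Step 1: x=[3.0000 9.0000] v=[-4.0000 6.0000]
Step 2: x=[3.0000 10.0000] v=[0.0000 2.0000]
Step 3: x=[6.0000 8.0000] v=[6.0000 -4.0000]
Step 4: x=[7.0000 8.0000] v=[2.0000 0.0000]
Step 5: x=[5.0000 11.0000] v=[-4.0000 6.0000]
Step 6: x=[5.0000 12.0000] v=[0.0000 2.0000]
Step 7: x=[8.0000 10.0000] v=[6.0000 -4.0000]
Step 8: x=[9.0000 10.0000] v=[2.0000 0.0000]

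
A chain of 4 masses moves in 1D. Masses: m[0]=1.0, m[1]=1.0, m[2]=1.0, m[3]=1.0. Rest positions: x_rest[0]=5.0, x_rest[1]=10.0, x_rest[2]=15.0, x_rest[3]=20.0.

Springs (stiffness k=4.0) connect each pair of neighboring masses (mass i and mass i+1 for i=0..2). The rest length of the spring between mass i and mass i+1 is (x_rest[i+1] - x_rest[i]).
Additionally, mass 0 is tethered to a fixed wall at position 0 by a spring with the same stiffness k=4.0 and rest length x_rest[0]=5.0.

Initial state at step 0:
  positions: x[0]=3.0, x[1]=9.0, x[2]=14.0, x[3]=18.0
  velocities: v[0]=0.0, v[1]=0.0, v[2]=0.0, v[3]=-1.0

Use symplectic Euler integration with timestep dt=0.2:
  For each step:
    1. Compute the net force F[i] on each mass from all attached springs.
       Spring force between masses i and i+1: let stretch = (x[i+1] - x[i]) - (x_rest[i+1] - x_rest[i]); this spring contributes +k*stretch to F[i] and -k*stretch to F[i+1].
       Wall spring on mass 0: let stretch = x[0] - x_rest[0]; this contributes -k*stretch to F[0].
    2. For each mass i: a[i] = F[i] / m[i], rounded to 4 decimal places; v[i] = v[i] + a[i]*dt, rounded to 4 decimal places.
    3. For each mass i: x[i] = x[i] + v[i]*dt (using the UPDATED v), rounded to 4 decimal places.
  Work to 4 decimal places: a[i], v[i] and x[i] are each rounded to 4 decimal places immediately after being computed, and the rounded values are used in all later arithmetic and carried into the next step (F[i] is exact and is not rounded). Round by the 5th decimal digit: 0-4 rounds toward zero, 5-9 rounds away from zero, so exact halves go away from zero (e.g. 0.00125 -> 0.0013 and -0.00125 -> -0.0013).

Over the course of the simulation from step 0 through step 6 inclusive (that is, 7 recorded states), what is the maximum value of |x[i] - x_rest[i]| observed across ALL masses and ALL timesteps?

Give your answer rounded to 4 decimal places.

Answer: 2.2348

Derivation:
Step 0: x=[3.0000 9.0000 14.0000 18.0000] v=[0.0000 0.0000 0.0000 -1.0000]
Step 1: x=[3.4800 8.8400 13.8400 17.9600] v=[2.4000 -0.8000 -0.8000 -0.2000]
Step 2: x=[4.2608 8.6224 13.5392 18.0608] v=[3.9040 -1.0880 -1.5040 0.5040]
Step 3: x=[5.0577 8.4936 13.1752 18.2381] v=[3.9846 -0.6438 -1.8202 0.8867]
Step 4: x=[5.5951 8.5642 12.8722 18.4054] v=[2.6872 0.3528 -1.5152 0.8364]
Step 5: x=[5.7124 8.8490 12.7652 18.4874] v=[0.5864 1.4239 -0.5350 0.4098]
Step 6: x=[5.4176 9.2585 12.9472 18.4538] v=[-1.4742 2.0476 0.9098 -0.1680]
Max displacement = 2.2348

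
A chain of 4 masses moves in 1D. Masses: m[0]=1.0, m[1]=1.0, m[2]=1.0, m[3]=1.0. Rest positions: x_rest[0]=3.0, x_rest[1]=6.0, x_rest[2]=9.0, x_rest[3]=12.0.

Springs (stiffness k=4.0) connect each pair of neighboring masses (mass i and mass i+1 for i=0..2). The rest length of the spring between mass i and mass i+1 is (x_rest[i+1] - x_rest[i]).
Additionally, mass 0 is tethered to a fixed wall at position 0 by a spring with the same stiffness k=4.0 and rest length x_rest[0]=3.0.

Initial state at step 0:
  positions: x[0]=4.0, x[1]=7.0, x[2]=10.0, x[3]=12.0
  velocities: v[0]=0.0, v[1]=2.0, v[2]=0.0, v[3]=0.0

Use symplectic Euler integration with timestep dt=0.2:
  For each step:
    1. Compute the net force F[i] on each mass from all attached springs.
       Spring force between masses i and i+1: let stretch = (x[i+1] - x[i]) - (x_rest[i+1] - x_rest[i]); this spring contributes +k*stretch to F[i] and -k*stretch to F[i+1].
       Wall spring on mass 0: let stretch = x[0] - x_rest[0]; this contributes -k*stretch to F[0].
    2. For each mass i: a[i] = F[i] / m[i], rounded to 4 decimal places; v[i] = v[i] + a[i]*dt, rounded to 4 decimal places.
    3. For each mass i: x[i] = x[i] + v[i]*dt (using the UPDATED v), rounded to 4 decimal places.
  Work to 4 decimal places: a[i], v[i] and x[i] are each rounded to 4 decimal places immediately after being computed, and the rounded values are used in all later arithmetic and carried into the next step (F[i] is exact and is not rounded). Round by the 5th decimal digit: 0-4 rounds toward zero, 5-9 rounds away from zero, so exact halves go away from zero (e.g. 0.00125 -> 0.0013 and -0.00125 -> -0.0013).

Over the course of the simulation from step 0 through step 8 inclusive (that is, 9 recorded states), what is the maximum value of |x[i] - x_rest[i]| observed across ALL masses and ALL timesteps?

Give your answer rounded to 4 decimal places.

Answer: 1.6518

Derivation:
Step 0: x=[4.0000 7.0000 10.0000 12.0000] v=[0.0000 2.0000 0.0000 0.0000]
Step 1: x=[3.8400 7.4000 9.8400 12.1600] v=[-0.8000 2.0000 -0.8000 0.8000]
Step 2: x=[3.6352 7.6208 9.6608 12.4288] v=[-1.0240 1.1040 -0.8960 1.3440]
Step 3: x=[3.4865 7.5303 9.5981 12.7347] v=[-0.7437 -0.4525 -0.3136 1.5296]
Step 4: x=[3.4269 7.1236 9.7064 13.0188] v=[-0.2979 -2.0333 0.5414 1.4203]
Step 5: x=[3.4105 6.5387 9.9314 13.2529] v=[-0.0821 -2.9244 1.1251 1.1704]
Step 6: x=[3.3489 5.9961 10.1450 13.4355] v=[-0.3079 -2.7128 1.0681 0.9132]
Step 7: x=[3.1750 5.6938 10.2213 13.5717] v=[-0.8693 -1.5114 0.3814 0.6808]
Step 8: x=[2.8961 5.7129 10.1092 13.6518] v=[-1.3943 0.0956 -0.5603 0.4005]
Max displacement = 1.6518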